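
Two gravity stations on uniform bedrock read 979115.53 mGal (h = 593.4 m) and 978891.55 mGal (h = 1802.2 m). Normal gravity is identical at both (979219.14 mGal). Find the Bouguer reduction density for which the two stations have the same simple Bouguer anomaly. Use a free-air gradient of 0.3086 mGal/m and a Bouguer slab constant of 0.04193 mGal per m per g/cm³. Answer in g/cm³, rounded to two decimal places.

2.94

Δg_obs = 978891.55 − 979115.53 = -223.98 mGal over Δh = 1802.2 − 593.4 = 1208.8 m
Equal Bouguer anomalies ⇒ Δg_obs + (0.3086 − 0.04193ρ)·Δh = 0
0.3086 − 0.04193ρ = −Δg_obs/Δh = 0.18529
ρ = (0.3086 − 0.18529) / 0.04193 = 2.94 g/cm³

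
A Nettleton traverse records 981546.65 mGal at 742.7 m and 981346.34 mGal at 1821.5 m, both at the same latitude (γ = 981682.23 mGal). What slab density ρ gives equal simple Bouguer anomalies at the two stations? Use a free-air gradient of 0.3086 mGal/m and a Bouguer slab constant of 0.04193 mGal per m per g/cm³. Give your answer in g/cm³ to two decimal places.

2.93

Δg_obs = 981346.34 − 981546.65 = -200.31 mGal over Δh = 1821.5 − 742.7 = 1078.8 m
Equal Bouguer anomalies ⇒ Δg_obs + (0.3086 − 0.04193ρ)·Δh = 0
0.3086 − 0.04193ρ = −Δg_obs/Δh = 0.18568
ρ = (0.3086 − 0.18568) / 0.04193 = 2.93 g/cm³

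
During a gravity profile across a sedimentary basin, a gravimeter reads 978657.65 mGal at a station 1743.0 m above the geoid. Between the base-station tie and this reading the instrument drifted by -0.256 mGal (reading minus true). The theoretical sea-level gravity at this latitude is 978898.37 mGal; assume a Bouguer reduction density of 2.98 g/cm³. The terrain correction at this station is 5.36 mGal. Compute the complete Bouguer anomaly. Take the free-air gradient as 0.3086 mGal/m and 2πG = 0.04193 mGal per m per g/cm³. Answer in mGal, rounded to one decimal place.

85.0

Drift-corrected reading = 978657.65 − (-0.256) = 978657.906 mGal
Free-air correction = 0.3086 × 1743.0 = 537.89 mGal
Free-air anomaly = 978657.906 − 978898.37 + (537.89) = 297.426 mGal
Bouguer slab correction = 0.04193 × 2.98 × 1743.0 = 217.79 mGal
Simple Bouguer anomaly = 297.426 − (217.79) = 79.636 mGal
Complete Bouguer anomaly = 79.636 + 5.36 = 84.996 mGal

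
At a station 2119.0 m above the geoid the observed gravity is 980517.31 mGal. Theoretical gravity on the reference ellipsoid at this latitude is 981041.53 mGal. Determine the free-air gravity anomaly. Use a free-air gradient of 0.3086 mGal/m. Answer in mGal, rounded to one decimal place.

129.7

Free-air correction = 0.3086 × 2119.0 = 653.92 mGal
Free-air anomaly = 980517.31 − 981041.53 + (653.92) = 129.70 mGal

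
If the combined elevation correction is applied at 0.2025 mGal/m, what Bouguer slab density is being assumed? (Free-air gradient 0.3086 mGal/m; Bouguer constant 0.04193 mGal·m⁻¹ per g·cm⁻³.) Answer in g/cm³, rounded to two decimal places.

2.53

0.2025 = 0.3086 − 0.04193 × ρ
ρ = (0.3086 − 0.2025) / 0.04193 = 2.53 g/cm³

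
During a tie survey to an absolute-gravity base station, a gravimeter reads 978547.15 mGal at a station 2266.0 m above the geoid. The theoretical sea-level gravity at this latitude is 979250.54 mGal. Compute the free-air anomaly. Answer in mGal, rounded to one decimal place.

-4.1

Free-air correction = 0.3086 × 2266.0 = 699.29 mGal
Free-air anomaly = 978547.15 − 979250.54 + (699.29) = -4.10 mGal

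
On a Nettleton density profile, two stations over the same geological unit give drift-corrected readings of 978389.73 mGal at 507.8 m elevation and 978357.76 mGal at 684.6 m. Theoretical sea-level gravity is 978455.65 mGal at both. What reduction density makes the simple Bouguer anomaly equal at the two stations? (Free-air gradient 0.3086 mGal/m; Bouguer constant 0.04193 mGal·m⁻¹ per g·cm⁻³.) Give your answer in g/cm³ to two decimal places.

Δg_obs = 978357.76 − 978389.73 = -31.97 mGal over Δh = 684.6 − 507.8 = 176.8 m
Equal Bouguer anomalies ⇒ Δg_obs + (0.3086 − 0.04193ρ)·Δh = 0
0.3086 − 0.04193ρ = −Δg_obs/Δh = 0.18083
ρ = (0.3086 − 0.18083) / 0.04193 = 3.05 g/cm³

3.05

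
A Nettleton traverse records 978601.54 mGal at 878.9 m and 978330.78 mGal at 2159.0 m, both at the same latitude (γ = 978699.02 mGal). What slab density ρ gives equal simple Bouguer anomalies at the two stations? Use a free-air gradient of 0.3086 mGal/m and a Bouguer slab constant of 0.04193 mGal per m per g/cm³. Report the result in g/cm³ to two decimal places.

Δg_obs = 978330.78 − 978601.54 = -270.76 mGal over Δh = 2159.0 − 878.9 = 1280.1 m
Equal Bouguer anomalies ⇒ Δg_obs + (0.3086 − 0.04193ρ)·Δh = 0
0.3086 − 0.04193ρ = −Δg_obs/Δh = 0.21151
ρ = (0.3086 − 0.21151) / 0.04193 = 2.32 g/cm³

2.32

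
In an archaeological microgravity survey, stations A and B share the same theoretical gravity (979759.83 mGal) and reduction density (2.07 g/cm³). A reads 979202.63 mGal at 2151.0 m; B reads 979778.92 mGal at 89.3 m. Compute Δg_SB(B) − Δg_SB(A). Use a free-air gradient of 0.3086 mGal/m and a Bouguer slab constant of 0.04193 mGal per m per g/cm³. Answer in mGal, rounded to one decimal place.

119.0

Δg_SB(A) = 979202.63 − 979759.83 + 0.3086×2151.0 − 0.04193×2.07×2151.0 = -80.10 mGal
Δg_SB(B) = 979778.92 − 979759.83 + 0.3086×89.3 − 0.04193×2.07×89.3 = 38.90 mGal
Difference = 38.90 − (-80.10) = 119.00 mGal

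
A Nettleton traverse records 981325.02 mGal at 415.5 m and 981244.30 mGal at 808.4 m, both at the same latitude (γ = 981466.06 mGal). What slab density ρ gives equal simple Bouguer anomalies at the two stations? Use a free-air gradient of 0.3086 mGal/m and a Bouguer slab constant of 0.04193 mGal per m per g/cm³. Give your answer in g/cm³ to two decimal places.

2.46

Δg_obs = 981244.30 − 981325.02 = -80.72 mGal over Δh = 808.4 − 415.5 = 392.9 m
Equal Bouguer anomalies ⇒ Δg_obs + (0.3086 − 0.04193ρ)·Δh = 0
0.3086 − 0.04193ρ = −Δg_obs/Δh = 0.20545
ρ = (0.3086 − 0.20545) / 0.04193 = 2.46 g/cm³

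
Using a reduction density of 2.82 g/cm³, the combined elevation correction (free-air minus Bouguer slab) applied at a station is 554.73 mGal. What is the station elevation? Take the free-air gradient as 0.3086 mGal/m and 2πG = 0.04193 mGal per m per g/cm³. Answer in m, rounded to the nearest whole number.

Combined gradient = 0.3086 − 0.04193 × 2.82 = 0.1903574 mGal/m
h = 554.73 / 0.1903574 = 2914.15 m

2914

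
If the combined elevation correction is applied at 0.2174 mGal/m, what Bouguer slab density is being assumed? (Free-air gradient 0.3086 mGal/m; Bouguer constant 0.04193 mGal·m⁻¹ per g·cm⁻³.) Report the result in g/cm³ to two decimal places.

2.18

0.2174 = 0.3086 − 0.04193 × ρ
ρ = (0.3086 − 0.2174) / 0.04193 = 2.18 g/cm³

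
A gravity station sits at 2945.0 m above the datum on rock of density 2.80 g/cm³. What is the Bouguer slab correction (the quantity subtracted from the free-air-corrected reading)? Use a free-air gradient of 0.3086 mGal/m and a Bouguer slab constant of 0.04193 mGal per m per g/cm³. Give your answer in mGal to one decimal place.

Bouguer slab correction = 0.04193 × 2.80 × 2945.0 = 345.8 mGal

345.8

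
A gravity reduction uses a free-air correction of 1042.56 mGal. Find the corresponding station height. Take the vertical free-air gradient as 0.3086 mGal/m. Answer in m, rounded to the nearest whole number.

3378

h = 1042.56 / 0.3086 = 3378.35 m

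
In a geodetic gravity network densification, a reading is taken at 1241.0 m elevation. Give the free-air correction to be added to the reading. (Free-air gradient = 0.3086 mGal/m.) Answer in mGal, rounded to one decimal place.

Free-air correction = 0.3086 × 1241.0 = 383.0 mGal

383.0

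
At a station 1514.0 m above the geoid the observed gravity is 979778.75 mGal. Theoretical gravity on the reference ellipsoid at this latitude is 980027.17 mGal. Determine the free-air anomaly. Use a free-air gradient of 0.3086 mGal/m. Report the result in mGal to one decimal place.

218.8

Free-air correction = 0.3086 × 1514.0 = 467.22 mGal
Free-air anomaly = 979778.75 − 980027.17 + (467.22) = 218.80 mGal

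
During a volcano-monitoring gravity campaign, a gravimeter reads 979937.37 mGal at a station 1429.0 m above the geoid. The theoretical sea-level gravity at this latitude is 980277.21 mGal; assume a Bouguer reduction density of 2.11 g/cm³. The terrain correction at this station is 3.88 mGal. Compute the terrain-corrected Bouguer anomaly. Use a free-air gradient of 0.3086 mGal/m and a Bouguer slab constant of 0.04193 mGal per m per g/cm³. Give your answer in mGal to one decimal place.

-21.4

Free-air correction = 0.3086 × 1429.0 = 440.99 mGal
Free-air anomaly = 979937.37 − 980277.21 + (440.99) = 101.15 mGal
Bouguer slab correction = 0.04193 × 2.11 × 1429.0 = 126.43 mGal
Simple Bouguer anomaly = 101.15 − (126.43) = -25.28 mGal
Complete Bouguer anomaly = -25.28 + 3.88 = -21.40 mGal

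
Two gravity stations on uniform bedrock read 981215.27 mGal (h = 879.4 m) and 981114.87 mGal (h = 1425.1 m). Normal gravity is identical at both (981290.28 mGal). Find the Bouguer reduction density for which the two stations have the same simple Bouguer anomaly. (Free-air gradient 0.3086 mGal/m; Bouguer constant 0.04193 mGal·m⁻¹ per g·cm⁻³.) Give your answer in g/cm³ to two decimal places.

Δg_obs = 981114.87 − 981215.27 = -100.40 mGal over Δh = 1425.1 − 879.4 = 545.7 m
Equal Bouguer anomalies ⇒ Δg_obs + (0.3086 − 0.04193ρ)·Δh = 0
0.3086 − 0.04193ρ = −Δg_obs/Δh = 0.18398
ρ = (0.3086 − 0.18398) / 0.04193 = 2.97 g/cm³

2.97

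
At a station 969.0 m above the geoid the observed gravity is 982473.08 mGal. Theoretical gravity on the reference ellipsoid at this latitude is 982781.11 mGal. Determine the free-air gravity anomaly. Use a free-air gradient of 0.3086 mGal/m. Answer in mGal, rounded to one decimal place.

-9.0

Free-air correction = 0.3086 × 969.0 = 299.03 mGal
Free-air anomaly = 982473.08 − 982781.11 + (299.03) = -9.00 mGal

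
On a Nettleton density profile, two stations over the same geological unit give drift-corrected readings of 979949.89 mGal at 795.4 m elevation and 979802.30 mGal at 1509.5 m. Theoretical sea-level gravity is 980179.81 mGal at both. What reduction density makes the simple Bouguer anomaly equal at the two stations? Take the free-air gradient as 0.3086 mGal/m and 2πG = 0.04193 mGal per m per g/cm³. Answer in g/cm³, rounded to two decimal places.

2.43

Δg_obs = 979802.30 − 979949.89 = -147.59 mGal over Δh = 1509.5 − 795.4 = 714.1 m
Equal Bouguer anomalies ⇒ Δg_obs + (0.3086 − 0.04193ρ)·Δh = 0
0.3086 − 0.04193ρ = −Δg_obs/Δh = 0.20668
ρ = (0.3086 − 0.20668) / 0.04193 = 2.43 g/cm³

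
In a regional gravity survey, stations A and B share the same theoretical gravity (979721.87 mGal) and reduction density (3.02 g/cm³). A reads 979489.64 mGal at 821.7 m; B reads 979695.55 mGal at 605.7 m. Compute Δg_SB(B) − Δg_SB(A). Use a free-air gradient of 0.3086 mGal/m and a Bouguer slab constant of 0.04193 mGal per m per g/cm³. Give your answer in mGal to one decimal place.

Δg_SB(A) = 979489.64 − 979721.87 + 0.3086×821.7 − 0.04193×3.02×821.7 = -82.70 mGal
Δg_SB(B) = 979695.55 − 979721.87 + 0.3086×605.7 − 0.04193×3.02×605.7 = 83.90 mGal
Difference = 83.90 − (-82.70) = 166.60 mGal

166.6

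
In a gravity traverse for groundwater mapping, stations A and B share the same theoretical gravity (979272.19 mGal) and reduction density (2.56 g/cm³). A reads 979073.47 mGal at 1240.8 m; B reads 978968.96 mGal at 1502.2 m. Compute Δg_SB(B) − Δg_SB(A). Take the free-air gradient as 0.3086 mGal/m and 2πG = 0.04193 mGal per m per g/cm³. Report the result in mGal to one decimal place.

-51.9

Δg_SB(A) = 979073.47 − 979272.19 + 0.3086×1240.8 − 0.04193×2.56×1240.8 = 51.00 mGal
Δg_SB(B) = 978968.96 − 979272.19 + 0.3086×1502.2 − 0.04193×2.56×1502.2 = -0.90 mGal
Difference = -0.90 − (51.00) = -51.90 mGal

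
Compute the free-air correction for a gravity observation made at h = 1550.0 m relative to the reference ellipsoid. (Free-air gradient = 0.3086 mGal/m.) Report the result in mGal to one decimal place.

478.3

Free-air correction = 0.3086 × 1550.0 = 478.3 mGal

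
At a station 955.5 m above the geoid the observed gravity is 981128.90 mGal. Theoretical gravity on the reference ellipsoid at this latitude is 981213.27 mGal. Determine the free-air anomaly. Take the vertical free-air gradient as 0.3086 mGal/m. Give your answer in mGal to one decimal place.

210.5

Free-air correction = 0.3086 × 955.5 = 294.87 mGal
Free-air anomaly = 981128.90 − 981213.27 + (294.87) = 210.50 mGal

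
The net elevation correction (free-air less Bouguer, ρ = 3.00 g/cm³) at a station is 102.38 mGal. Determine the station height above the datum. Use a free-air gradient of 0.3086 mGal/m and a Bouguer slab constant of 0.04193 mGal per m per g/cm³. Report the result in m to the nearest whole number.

560

Combined gradient = 0.3086 − 0.04193 × 3.00 = 0.1828100 mGal/m
h = 102.38 / 0.1828100 = 560.04 m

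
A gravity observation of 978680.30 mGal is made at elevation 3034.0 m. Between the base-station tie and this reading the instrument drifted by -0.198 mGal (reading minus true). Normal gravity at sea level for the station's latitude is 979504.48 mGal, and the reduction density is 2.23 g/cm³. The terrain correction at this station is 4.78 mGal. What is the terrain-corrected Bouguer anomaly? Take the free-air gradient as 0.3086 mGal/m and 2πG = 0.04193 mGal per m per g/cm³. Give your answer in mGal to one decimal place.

Drift-corrected reading = 978680.30 − (-0.198) = 978680.498 mGal
Free-air correction = 0.3086 × 3034.0 = 936.29 mGal
Free-air anomaly = 978680.498 − 979504.48 + (936.29) = 112.308 mGal
Bouguer slab correction = 0.04193 × 2.23 × 3034.0 = 283.69 mGal
Simple Bouguer anomaly = 112.308 − (283.69) = -171.382 mGal
Complete Bouguer anomaly = -171.382 + 4.78 = -166.602 mGal

-166.6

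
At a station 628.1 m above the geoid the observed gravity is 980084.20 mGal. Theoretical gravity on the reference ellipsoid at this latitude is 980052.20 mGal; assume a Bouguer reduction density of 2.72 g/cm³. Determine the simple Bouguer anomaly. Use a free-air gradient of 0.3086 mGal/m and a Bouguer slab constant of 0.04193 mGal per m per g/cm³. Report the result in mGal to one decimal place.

Free-air correction = 0.3086 × 628.1 = 193.83 mGal
Free-air anomaly = 980084.20 − 980052.20 + (193.83) = 225.83 mGal
Bouguer slab correction = 0.04193 × 2.72 × 628.1 = 71.63 mGal
Simple Bouguer anomaly = 225.83 − (71.63) = 154.20 mGal

154.2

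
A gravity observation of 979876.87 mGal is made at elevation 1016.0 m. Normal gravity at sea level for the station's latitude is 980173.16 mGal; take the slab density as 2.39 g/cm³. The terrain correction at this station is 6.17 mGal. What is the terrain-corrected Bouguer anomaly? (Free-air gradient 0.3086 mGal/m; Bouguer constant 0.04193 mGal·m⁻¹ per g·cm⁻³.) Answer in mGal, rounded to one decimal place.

Free-air correction = 0.3086 × 1016.0 = 313.54 mGal
Free-air anomaly = 979876.87 − 980173.16 + (313.54) = 17.25 mGal
Bouguer slab correction = 0.04193 × 2.39 × 1016.0 = 101.82 mGal
Simple Bouguer anomaly = 17.25 − (101.82) = -84.57 mGal
Complete Bouguer anomaly = -84.57 + 6.17 = -78.40 mGal

-78.4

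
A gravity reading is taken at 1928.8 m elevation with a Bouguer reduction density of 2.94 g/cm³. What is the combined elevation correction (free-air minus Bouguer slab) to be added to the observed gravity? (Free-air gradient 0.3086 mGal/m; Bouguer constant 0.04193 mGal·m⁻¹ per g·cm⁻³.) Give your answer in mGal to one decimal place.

357.5

Combined gradient = 0.3086 − 0.04193 × 2.94 = 0.1853258 mGal/m
Combined elevation correction = 0.1853258 × 1928.8 = 357.5 mGal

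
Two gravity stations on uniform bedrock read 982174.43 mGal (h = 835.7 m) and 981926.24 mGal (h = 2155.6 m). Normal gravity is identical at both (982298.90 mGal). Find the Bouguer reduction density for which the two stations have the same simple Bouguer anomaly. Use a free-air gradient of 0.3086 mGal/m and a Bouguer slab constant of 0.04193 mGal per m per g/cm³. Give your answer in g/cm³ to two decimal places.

2.88

Δg_obs = 981926.24 − 982174.43 = -248.19 mGal over Δh = 2155.6 − 835.7 = 1319.9 m
Equal Bouguer anomalies ⇒ Δg_obs + (0.3086 − 0.04193ρ)·Δh = 0
0.3086 − 0.04193ρ = −Δg_obs/Δh = 0.18804
ρ = (0.3086 − 0.18804) / 0.04193 = 2.88 g/cm³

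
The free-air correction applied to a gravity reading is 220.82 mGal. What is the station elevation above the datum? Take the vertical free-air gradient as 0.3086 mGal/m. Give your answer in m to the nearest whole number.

h = 220.82 / 0.3086 = 715.55 m

716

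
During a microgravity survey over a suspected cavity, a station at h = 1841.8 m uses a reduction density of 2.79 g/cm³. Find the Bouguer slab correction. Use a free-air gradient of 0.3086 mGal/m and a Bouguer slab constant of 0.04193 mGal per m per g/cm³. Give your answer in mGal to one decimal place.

215.5

Bouguer slab correction = 0.04193 × 2.79 × 1841.8 = 215.5 mGal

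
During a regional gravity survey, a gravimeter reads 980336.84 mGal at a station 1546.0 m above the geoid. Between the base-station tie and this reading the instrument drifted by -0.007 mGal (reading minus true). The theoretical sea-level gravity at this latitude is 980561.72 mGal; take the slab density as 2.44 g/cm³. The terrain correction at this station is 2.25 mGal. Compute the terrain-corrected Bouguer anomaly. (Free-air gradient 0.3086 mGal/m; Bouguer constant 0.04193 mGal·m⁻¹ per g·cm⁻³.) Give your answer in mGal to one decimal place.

96.3

Drift-corrected reading = 980336.84 − (-0.007) = 980336.847 mGal
Free-air correction = 0.3086 × 1546.0 = 477.10 mGal
Free-air anomaly = 980336.847 − 980561.72 + (477.10) = 252.227 mGal
Bouguer slab correction = 0.04193 × 2.44 × 1546.0 = 158.17 mGal
Simple Bouguer anomaly = 252.227 − (158.17) = 94.057 mGal
Complete Bouguer anomaly = 94.057 + 2.25 = 96.307 mGal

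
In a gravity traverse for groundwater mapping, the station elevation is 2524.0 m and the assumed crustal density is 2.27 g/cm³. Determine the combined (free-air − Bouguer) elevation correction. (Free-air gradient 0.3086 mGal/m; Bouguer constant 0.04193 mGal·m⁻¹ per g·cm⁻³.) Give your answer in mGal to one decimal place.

Combined gradient = 0.3086 − 0.04193 × 2.27 = 0.2134189 mGal/m
Combined elevation correction = 0.2134189 × 2524.0 = 538.7 mGal

538.7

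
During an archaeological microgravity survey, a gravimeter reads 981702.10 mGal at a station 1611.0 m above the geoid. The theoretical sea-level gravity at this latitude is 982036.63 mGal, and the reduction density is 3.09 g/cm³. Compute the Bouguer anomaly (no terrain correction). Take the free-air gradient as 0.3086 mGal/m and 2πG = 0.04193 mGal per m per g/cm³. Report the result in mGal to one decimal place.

-46.1

Free-air correction = 0.3086 × 1611.0 = 497.15 mGal
Free-air anomaly = 981702.10 − 982036.63 + (497.15) = 162.62 mGal
Bouguer slab correction = 0.04193 × 3.09 × 1611.0 = 208.73 mGal
Simple Bouguer anomaly = 162.62 − (208.73) = -46.11 mGal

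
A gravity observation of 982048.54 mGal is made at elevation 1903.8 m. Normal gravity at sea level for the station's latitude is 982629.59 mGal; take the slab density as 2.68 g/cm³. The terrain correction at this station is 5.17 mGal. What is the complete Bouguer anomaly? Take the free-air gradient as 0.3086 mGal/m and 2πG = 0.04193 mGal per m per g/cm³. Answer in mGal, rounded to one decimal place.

-202.3

Free-air correction = 0.3086 × 1903.8 = 587.51 mGal
Free-air anomaly = 982048.54 − 982629.59 + (587.51) = 6.46 mGal
Bouguer slab correction = 0.04193 × 2.68 × 1903.8 = 213.93 mGal
Simple Bouguer anomaly = 6.46 − (213.93) = -207.47 mGal
Complete Bouguer anomaly = -207.47 + 5.17 = -202.30 mGal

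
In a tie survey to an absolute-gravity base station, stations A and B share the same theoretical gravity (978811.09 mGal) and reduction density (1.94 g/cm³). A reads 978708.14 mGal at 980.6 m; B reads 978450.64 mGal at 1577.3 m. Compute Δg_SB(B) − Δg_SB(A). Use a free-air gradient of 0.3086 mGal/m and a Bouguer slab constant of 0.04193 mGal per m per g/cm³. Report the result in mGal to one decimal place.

-121.9

Δg_SB(A) = 978708.14 − 978811.09 + 0.3086×980.6 − 0.04193×1.94×980.6 = 119.90 mGal
Δg_SB(B) = 978450.64 − 978811.09 + 0.3086×1577.3 − 0.04193×1.94×1577.3 = -2.00 mGal
Difference = -2.00 − (119.90) = -121.90 mGal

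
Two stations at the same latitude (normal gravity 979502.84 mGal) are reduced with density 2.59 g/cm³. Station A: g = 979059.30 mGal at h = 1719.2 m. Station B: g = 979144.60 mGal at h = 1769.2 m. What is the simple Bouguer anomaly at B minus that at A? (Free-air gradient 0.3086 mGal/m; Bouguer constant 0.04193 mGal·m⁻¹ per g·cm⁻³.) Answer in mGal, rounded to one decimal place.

Δg_SB(A) = 979059.30 − 979502.84 + 0.3086×1719.2 − 0.04193×2.59×1719.2 = -99.70 mGal
Δg_SB(B) = 979144.60 − 979502.84 + 0.3086×1769.2 − 0.04193×2.59×1769.2 = -4.40 mGal
Difference = -4.40 − (-99.70) = 95.30 mGal

95.3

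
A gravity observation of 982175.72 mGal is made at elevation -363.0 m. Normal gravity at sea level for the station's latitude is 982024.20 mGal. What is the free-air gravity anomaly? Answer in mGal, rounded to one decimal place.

Free-air correction = 0.3086 × -363.0 = -112.02 mGal
Free-air anomaly = 982175.72 − 982024.20 + (-112.02) = 39.50 mGal

39.5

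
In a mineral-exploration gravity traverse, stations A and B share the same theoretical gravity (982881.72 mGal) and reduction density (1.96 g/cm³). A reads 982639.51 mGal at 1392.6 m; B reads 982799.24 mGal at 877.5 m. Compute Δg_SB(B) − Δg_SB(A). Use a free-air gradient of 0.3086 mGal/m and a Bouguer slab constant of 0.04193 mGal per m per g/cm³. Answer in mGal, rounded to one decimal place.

Δg_SB(A) = 982639.51 − 982881.72 + 0.3086×1392.6 − 0.04193×1.96×1392.6 = 73.10 mGal
Δg_SB(B) = 982799.24 − 982881.72 + 0.3086×877.5 − 0.04193×1.96×877.5 = 116.20 mGal
Difference = 116.20 − (73.10) = 43.10 mGal

43.1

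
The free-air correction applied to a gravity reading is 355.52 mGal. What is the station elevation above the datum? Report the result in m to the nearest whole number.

1152

h = 355.52 / 0.3086 = 1152.04 m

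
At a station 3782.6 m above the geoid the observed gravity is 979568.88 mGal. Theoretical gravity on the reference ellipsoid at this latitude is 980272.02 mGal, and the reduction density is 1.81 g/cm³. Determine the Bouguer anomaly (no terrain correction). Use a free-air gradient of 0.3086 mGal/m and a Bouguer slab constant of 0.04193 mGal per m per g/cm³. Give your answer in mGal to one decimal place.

177.1

Free-air correction = 0.3086 × 3782.6 = 1167.31 mGal
Free-air anomaly = 979568.88 − 980272.02 + (1167.31) = 464.17 mGal
Bouguer slab correction = 0.04193 × 1.81 × 3782.6 = 287.07 mGal
Simple Bouguer anomaly = 464.17 − (287.07) = 177.10 mGal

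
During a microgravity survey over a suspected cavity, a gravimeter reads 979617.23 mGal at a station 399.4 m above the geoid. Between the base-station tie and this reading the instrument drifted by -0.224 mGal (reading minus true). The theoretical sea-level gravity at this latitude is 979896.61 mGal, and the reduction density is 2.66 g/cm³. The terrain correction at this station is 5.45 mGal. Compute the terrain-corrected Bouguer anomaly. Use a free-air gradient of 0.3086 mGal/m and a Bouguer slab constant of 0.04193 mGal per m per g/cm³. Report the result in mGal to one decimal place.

-195.0

Drift-corrected reading = 979617.23 − (-0.224) = 979617.454 mGal
Free-air correction = 0.3086 × 399.4 = 123.25 mGal
Free-air anomaly = 979617.454 − 979896.61 + (123.25) = -155.906 mGal
Bouguer slab correction = 0.04193 × 2.66 × 399.4 = 44.55 mGal
Simple Bouguer anomaly = -155.906 − (44.55) = -200.456 mGal
Complete Bouguer anomaly = -200.456 + 5.45 = -195.006 mGal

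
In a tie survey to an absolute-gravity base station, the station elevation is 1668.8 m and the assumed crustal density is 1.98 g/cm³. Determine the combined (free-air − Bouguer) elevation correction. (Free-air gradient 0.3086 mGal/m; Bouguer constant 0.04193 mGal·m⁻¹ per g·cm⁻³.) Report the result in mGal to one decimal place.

Combined gradient = 0.3086 − 0.04193 × 1.98 = 0.2255786 mGal/m
Combined elevation correction = 0.2255786 × 1668.8 = 376.4 mGal

376.4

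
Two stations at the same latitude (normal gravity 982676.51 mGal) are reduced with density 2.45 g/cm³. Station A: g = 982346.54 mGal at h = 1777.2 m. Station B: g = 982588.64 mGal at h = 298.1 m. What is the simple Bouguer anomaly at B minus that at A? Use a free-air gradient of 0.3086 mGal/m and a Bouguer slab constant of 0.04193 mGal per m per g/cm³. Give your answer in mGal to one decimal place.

Δg_SB(A) = 982346.54 − 982676.51 + 0.3086×1777.2 − 0.04193×2.45×1777.2 = 35.90 mGal
Δg_SB(B) = 982588.64 − 982676.51 + 0.3086×298.1 − 0.04193×2.45×298.1 = -26.50 mGal
Difference = -26.50 − (35.90) = -62.40 mGal

-62.4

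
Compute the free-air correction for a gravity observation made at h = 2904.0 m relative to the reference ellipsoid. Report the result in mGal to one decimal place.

896.2

Free-air correction = 0.3086 × 2904.0 = 896.2 mGal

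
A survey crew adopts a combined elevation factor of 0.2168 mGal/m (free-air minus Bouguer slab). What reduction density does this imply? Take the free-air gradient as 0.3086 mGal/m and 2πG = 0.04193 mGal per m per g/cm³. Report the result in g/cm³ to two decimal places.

0.2168 = 0.3086 − 0.04193 × ρ
ρ = (0.3086 − 0.2168) / 0.04193 = 2.19 g/cm³

2.19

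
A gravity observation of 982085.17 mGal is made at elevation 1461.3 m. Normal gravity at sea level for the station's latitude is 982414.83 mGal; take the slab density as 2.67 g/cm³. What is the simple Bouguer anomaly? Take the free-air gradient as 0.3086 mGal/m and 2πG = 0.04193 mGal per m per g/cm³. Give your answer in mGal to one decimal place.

Free-air correction = 0.3086 × 1461.3 = 450.96 mGal
Free-air anomaly = 982085.17 − 982414.83 + (450.96) = 121.30 mGal
Bouguer slab correction = 0.04193 × 2.67 × 1461.3 = 163.60 mGal
Simple Bouguer anomaly = 121.30 − (163.60) = -42.30 mGal

-42.3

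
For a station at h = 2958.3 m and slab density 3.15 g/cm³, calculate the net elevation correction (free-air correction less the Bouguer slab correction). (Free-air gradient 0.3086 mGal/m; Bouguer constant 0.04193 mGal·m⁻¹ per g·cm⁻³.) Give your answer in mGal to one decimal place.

Combined gradient = 0.3086 − 0.04193 × 3.15 = 0.1765205 mGal/m
Combined elevation correction = 0.1765205 × 2958.3 = 522.2 mGal

522.2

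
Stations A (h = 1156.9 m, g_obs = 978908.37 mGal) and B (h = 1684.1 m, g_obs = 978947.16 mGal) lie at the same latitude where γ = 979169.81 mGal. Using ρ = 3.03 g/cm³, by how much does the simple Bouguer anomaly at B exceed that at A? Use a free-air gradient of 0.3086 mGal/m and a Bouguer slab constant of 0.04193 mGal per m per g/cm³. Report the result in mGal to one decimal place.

134.5

Δg_SB(A) = 978908.37 − 979169.81 + 0.3086×1156.9 − 0.04193×3.03×1156.9 = -51.40 mGal
Δg_SB(B) = 978947.16 − 979169.81 + 0.3086×1684.1 − 0.04193×3.03×1684.1 = 83.10 mGal
Difference = 83.10 − (-51.40) = 134.50 mGal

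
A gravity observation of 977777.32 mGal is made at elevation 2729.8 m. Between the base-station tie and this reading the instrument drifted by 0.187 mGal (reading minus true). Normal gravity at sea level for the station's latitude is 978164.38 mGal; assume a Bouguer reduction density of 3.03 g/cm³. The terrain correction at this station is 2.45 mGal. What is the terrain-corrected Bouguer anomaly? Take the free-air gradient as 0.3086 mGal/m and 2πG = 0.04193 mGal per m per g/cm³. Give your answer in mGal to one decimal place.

110.8

Drift-corrected reading = 977777.32 − (0.187) = 977777.133 mGal
Free-air correction = 0.3086 × 2729.8 = 842.42 mGal
Free-air anomaly = 977777.133 − 978164.38 + (842.42) = 455.173 mGal
Bouguer slab correction = 0.04193 × 3.03 × 2729.8 = 346.82 mGal
Simple Bouguer anomaly = 455.173 − (346.82) = 108.353 mGal
Complete Bouguer anomaly = 108.353 + 2.45 = 110.803 mGal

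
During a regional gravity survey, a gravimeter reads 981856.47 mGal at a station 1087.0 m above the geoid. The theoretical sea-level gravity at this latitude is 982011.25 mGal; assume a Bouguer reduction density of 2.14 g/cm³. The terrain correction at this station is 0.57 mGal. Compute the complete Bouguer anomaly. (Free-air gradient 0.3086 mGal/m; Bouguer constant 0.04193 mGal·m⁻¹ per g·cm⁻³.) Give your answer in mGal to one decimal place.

83.7

Free-air correction = 0.3086 × 1087.0 = 335.45 mGal
Free-air anomaly = 981856.47 − 982011.25 + (335.45) = 180.67 mGal
Bouguer slab correction = 0.04193 × 2.14 × 1087.0 = 97.54 mGal
Simple Bouguer anomaly = 180.67 − (97.54) = 83.13 mGal
Complete Bouguer anomaly = 83.13 + 0.57 = 83.70 mGal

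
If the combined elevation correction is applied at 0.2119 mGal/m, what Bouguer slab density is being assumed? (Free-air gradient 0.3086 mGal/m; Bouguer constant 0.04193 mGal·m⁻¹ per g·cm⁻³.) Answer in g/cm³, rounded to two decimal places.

2.31

0.2119 = 0.3086 − 0.04193 × ρ
ρ = (0.3086 − 0.2119) / 0.04193 = 2.31 g/cm³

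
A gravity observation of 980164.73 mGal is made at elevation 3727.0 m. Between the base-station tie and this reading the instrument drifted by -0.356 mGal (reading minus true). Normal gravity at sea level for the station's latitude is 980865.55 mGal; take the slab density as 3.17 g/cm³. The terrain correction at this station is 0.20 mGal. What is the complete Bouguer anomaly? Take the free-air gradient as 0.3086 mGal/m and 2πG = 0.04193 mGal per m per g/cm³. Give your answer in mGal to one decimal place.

-45.5

Drift-corrected reading = 980164.73 − (-0.356) = 980165.086 mGal
Free-air correction = 0.3086 × 3727.0 = 1150.15 mGal
Free-air anomaly = 980165.086 − 980865.55 + (1150.15) = 449.686 mGal
Bouguer slab correction = 0.04193 × 3.17 × 3727.0 = 495.39 mGal
Simple Bouguer anomaly = 449.686 − (495.39) = -45.704 mGal
Complete Bouguer anomaly = -45.704 + 0.20 = -45.504 mGal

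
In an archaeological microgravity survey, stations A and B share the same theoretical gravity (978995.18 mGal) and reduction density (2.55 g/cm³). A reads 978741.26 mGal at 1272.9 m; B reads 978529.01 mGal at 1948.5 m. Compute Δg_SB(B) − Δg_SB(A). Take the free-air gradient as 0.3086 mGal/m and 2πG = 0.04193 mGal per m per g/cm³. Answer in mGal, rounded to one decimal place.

Δg_SB(A) = 978741.26 − 978995.18 + 0.3086×1272.9 − 0.04193×2.55×1272.9 = 2.80 mGal
Δg_SB(B) = 978529.01 − 978995.18 + 0.3086×1948.5 − 0.04193×2.55×1948.5 = -73.20 mGal
Difference = -73.20 − (2.80) = -76.00 mGal

-76.0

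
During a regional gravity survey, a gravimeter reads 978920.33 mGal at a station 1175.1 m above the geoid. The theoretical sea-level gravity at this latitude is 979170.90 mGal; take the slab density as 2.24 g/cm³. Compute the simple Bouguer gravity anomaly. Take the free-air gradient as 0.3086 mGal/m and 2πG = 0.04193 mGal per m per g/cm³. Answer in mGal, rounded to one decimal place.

Free-air correction = 0.3086 × 1175.1 = 362.64 mGal
Free-air anomaly = 978920.33 − 979170.90 + (362.64) = 112.07 mGal
Bouguer slab correction = 0.04193 × 2.24 × 1175.1 = 110.37 mGal
Simple Bouguer anomaly = 112.07 − (110.37) = 1.70 mGal

1.7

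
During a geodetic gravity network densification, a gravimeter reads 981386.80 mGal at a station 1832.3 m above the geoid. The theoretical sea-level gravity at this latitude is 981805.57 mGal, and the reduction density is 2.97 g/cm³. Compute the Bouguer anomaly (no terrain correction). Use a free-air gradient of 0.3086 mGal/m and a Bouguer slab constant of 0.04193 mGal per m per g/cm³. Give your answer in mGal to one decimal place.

Free-air correction = 0.3086 × 1832.3 = 565.45 mGal
Free-air anomaly = 981386.80 − 981805.57 + (565.45) = 146.68 mGal
Bouguer slab correction = 0.04193 × 2.97 × 1832.3 = 228.18 mGal
Simple Bouguer anomaly = 146.68 − (228.18) = -81.50 mGal

-81.5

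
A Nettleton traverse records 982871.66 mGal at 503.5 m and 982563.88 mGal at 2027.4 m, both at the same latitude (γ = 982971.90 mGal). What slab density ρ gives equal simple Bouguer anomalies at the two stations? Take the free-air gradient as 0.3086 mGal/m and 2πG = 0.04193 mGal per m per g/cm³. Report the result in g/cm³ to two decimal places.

2.54

Δg_obs = 982563.88 − 982871.66 = -307.78 mGal over Δh = 2027.4 − 503.5 = 1523.9 m
Equal Bouguer anomalies ⇒ Δg_obs + (0.3086 − 0.04193ρ)·Δh = 0
0.3086 − 0.04193ρ = −Δg_obs/Δh = 0.20197
ρ = (0.3086 − 0.20197) / 0.04193 = 2.54 g/cm³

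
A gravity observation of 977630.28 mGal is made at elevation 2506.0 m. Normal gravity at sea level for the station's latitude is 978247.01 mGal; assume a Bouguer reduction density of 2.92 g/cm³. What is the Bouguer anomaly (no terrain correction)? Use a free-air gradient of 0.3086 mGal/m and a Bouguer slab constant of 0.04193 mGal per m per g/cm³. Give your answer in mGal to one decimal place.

-150.2

Free-air correction = 0.3086 × 2506.0 = 773.35 mGal
Free-air anomaly = 977630.28 − 978247.01 + (773.35) = 156.62 mGal
Bouguer slab correction = 0.04193 × 2.92 × 2506.0 = 306.82 mGal
Simple Bouguer anomaly = 156.62 − (306.82) = -150.20 mGal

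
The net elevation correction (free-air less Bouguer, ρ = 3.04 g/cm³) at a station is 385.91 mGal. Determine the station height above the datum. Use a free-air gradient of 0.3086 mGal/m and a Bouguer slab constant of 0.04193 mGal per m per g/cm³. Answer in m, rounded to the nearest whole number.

Combined gradient = 0.3086 − 0.04193 × 3.04 = 0.1811328 mGal/m
h = 385.91 / 0.1811328 = 2130.54 m

2131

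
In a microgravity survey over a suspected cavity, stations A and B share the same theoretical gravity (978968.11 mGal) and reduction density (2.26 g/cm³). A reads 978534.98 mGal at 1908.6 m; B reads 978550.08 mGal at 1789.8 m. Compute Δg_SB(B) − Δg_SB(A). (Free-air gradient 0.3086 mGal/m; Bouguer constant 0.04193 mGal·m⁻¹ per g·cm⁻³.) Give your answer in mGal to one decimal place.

-10.3

Δg_SB(A) = 978534.98 − 978968.11 + 0.3086×1908.6 − 0.04193×2.26×1908.6 = -25.00 mGal
Δg_SB(B) = 978550.08 − 978968.11 + 0.3086×1789.8 − 0.04193×2.26×1789.8 = -35.30 mGal
Difference = -35.30 − (-25.00) = -10.30 mGal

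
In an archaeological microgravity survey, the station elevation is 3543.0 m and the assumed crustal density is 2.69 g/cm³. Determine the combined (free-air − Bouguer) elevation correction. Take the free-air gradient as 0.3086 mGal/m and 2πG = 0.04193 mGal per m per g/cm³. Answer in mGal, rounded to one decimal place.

Combined gradient = 0.3086 − 0.04193 × 2.69 = 0.1958083 mGal/m
Combined elevation correction = 0.1958083 × 3543.0 = 693.7 mGal

693.7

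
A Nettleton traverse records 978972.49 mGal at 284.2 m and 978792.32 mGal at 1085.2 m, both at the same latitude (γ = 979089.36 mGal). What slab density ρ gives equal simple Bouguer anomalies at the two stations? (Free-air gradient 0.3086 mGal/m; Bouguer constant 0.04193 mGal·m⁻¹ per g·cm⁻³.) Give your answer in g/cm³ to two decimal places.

2.00

Δg_obs = 978792.32 − 978972.49 = -180.17 mGal over Δh = 1085.2 − 284.2 = 801.0 m
Equal Bouguer anomalies ⇒ Δg_obs + (0.3086 − 0.04193ρ)·Δh = 0
0.3086 − 0.04193ρ = −Δg_obs/Δh = 0.22493
ρ = (0.3086 − 0.22493) / 0.04193 = 2.00 g/cm³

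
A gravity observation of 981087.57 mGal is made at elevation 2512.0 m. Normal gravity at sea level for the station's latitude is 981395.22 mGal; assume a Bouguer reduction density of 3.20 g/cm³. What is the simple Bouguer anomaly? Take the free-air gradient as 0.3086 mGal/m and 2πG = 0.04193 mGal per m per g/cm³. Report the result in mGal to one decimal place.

130.5

Free-air correction = 0.3086 × 2512.0 = 775.20 mGal
Free-air anomaly = 981087.57 − 981395.22 + (775.20) = 467.55 mGal
Bouguer slab correction = 0.04193 × 3.20 × 2512.0 = 337.05 mGal
Simple Bouguer anomaly = 467.55 − (337.05) = 130.50 mGal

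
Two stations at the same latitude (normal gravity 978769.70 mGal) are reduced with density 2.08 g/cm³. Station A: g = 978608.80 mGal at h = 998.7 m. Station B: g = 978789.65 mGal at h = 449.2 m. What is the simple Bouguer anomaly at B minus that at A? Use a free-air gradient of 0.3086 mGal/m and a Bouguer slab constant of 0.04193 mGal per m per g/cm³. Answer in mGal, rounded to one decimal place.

59.2

Δg_SB(A) = 978608.80 − 978769.70 + 0.3086×998.7 − 0.04193×2.08×998.7 = 60.20 mGal
Δg_SB(B) = 978789.65 − 978769.70 + 0.3086×449.2 − 0.04193×2.08×449.2 = 119.40 mGal
Difference = 119.40 − (60.20) = 59.20 mGal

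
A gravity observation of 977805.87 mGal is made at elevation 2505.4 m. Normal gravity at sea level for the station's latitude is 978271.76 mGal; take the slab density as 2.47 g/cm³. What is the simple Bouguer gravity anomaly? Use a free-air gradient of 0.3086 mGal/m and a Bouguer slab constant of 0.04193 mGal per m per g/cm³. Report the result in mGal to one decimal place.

47.8

Free-air correction = 0.3086 × 2505.4 = 773.17 mGal
Free-air anomaly = 977805.87 − 978271.76 + (773.17) = 307.28 mGal
Bouguer slab correction = 0.04193 × 2.47 × 2505.4 = 259.48 mGal
Simple Bouguer anomaly = 307.28 − (259.48) = 47.80 mGal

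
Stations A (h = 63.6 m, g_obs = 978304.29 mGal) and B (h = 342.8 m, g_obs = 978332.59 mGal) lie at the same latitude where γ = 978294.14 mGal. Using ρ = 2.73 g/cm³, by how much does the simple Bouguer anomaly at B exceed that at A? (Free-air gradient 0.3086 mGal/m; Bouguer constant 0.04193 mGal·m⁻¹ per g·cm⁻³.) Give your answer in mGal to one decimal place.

Δg_SB(A) = 978304.29 − 978294.14 + 0.3086×63.6 − 0.04193×2.73×63.6 = 22.50 mGal
Δg_SB(B) = 978332.59 − 978294.14 + 0.3086×342.8 − 0.04193×2.73×342.8 = 105.00 mGal
Difference = 105.00 − (22.50) = 82.50 mGal

82.5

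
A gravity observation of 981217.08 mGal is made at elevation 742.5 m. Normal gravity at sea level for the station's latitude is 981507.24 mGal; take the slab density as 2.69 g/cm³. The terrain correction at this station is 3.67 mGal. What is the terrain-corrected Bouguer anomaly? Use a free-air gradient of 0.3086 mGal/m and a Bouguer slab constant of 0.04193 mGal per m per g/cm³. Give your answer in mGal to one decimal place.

-141.1

Free-air correction = 0.3086 × 742.5 = 229.14 mGal
Free-air anomaly = 981217.08 − 981507.24 + (229.14) = -61.02 mGal
Bouguer slab correction = 0.04193 × 2.69 × 742.5 = 83.75 mGal
Simple Bouguer anomaly = -61.02 − (83.75) = -144.77 mGal
Complete Bouguer anomaly = -144.77 + 3.67 = -141.10 mGal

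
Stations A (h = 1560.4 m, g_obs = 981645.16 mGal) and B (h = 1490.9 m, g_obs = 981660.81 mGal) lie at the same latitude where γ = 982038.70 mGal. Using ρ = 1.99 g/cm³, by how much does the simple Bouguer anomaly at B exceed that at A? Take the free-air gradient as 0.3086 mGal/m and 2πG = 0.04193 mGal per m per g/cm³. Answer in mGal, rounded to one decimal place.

0.0

Δg_SB(A) = 981645.16 − 982038.70 + 0.3086×1560.4 − 0.04193×1.99×1560.4 = -42.20 mGal
Δg_SB(B) = 981660.81 − 982038.70 + 0.3086×1490.9 − 0.04193×1.99×1490.9 = -42.20 mGal
Difference = -42.20 − (-42.20) = 0.00 mGal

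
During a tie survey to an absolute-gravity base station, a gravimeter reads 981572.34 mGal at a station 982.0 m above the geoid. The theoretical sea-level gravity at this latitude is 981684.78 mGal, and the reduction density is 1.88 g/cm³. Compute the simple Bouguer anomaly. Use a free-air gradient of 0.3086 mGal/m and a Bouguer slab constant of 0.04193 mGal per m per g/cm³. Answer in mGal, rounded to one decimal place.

Free-air correction = 0.3086 × 982.0 = 303.05 mGal
Free-air anomaly = 981572.34 − 981684.78 + (303.05) = 190.61 mGal
Bouguer slab correction = 0.04193 × 1.88 × 982.0 = 77.41 mGal
Simple Bouguer anomaly = 190.61 − (77.41) = 113.20 mGal

113.2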